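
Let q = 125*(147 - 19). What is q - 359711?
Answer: -343711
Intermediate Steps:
q = 16000 (q = 125*128 = 16000)
q - 359711 = 16000 - 359711 = -343711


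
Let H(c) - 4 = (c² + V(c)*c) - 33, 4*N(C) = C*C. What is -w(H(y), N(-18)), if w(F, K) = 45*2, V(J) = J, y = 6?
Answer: -90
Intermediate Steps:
N(C) = C²/4 (N(C) = (C*C)/4 = C²/4)
H(c) = -29 + 2*c² (H(c) = 4 + ((c² + c*c) - 33) = 4 + ((c² + c²) - 33) = 4 + (2*c² - 33) = 4 + (-33 + 2*c²) = -29 + 2*c²)
w(F, K) = 90
-w(H(y), N(-18)) = -1*90 = -90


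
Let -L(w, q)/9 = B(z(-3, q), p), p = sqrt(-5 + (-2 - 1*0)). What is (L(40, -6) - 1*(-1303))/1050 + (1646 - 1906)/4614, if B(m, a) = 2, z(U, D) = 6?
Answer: 188533/161490 ≈ 1.1675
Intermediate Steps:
p = I*sqrt(7) (p = sqrt(-5 + (-2 + 0)) = sqrt(-5 - 2) = sqrt(-7) = I*sqrt(7) ≈ 2.6458*I)
L(w, q) = -18 (L(w, q) = -9*2 = -18)
(L(40, -6) - 1*(-1303))/1050 + (1646 - 1906)/4614 = (-18 - 1*(-1303))/1050 + (1646 - 1906)/4614 = (-18 + 1303)*(1/1050) - 260*1/4614 = 1285*(1/1050) - 130/2307 = 257/210 - 130/2307 = 188533/161490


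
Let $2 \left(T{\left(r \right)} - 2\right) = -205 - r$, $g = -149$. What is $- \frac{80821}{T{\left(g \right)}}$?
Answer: $\frac{6217}{2} \approx 3108.5$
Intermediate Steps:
$T{\left(r \right)} = - \frac{201}{2} - \frac{r}{2}$ ($T{\left(r \right)} = 2 + \frac{-205 - r}{2} = 2 - \left(\frac{205}{2} + \frac{r}{2}\right) = - \frac{201}{2} - \frac{r}{2}$)
$- \frac{80821}{T{\left(g \right)}} = - \frac{80821}{- \frac{201}{2} - - \frac{149}{2}} = - \frac{80821}{- \frac{201}{2} + \frac{149}{2}} = - \frac{80821}{-26} = \left(-80821\right) \left(- \frac{1}{26}\right) = \frac{6217}{2}$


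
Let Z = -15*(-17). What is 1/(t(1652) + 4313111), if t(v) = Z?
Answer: 1/4313366 ≈ 2.3184e-7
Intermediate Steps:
Z = 255
t(v) = 255
1/(t(1652) + 4313111) = 1/(255 + 4313111) = 1/4313366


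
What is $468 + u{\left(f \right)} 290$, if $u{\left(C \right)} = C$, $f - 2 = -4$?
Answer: $-112$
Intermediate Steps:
$f = -2$ ($f = 2 - 4 = -2$)
$468 + u{\left(f \right)} 290 = 468 - 580 = -112$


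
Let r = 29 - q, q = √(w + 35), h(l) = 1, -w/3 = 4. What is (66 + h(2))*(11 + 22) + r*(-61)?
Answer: 442 + 61*√23 ≈ 734.55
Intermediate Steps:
w = -12 (w = -3*4 = -12)
q = √23 (q = √(-12 + 35) = √23 ≈ 4.7958)
r = 29 - √23 ≈ 24.204
(66 + h(2))*(11 + 22) + r*(-61) = (66 + 1)*(11 + 22) + (29 - √23)*(-61) = 67*33 + (-1769 + 61*√23) = 2211 + (-1769 + 61*√23) = 442 + 61*√23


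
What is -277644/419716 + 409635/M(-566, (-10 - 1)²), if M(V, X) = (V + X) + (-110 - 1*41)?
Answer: -43023959871/62537684 ≈ -687.97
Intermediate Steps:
M(V, X) = -151 + V + X (M(V, X) = (V + X) + (-110 - 41) = (V + X) - 151 = -151 + V + X)
-277644/419716 + 409635/M(-566, (-10 - 1)²) = -277644/419716 + 409635/(-151 - 566 + (-10 - 1)²) = -277644*1/419716 + 409635/(-151 - 566 + (-11)²) = -69411/104929 + 409635/(-151 - 566 + 121) = -69411/104929 + 409635/(-596) = -69411/104929 + 409635*(-1/596) = -69411/104929 - 409635/596 = -43023959871/62537684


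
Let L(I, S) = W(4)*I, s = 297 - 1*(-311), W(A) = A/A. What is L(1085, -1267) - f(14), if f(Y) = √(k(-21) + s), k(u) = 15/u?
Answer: 1085 - √29757/7 ≈ 1060.4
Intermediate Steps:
W(A) = 1
s = 608 (s = 297 + 311 = 608)
L(I, S) = I (L(I, S) = 1*I = I)
f(Y) = √29757/7 (f(Y) = √(15/(-21) + 608) = √(15*(-1/21) + 608) = √(-5/7 + 608) = √(4251/7) = √29757/7)
L(1085, -1267) - f(14) = 1085 - √29757/7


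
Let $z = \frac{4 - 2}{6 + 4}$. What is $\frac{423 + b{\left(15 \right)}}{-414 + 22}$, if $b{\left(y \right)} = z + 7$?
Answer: $- \frac{2151}{1960} \approx -1.0974$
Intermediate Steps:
$z = \frac{1}{5}$ ($z = \frac{2}{10} = 2 \cdot \frac{1}{10} = \frac{1}{5} \approx 0.2$)
$b{\left(y \right)} = \frac{36}{5}$ ($b{\left(y \right)} = \frac{1}{5} + 7 = \frac{36}{5}$)
$\frac{423 + b{\left(15 \right)}}{-414 + 22} = \frac{423 + \frac{36}{5}}{-414 + 22} = \frac{2151}{5 \left(-392\right)} = \frac{2151}{5} \left(- \frac{1}{392}\right) = - \frac{2151}{1960}$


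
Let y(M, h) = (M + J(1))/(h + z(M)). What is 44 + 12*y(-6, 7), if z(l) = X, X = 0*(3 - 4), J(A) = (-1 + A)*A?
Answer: 236/7 ≈ 33.714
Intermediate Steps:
J(A) = A*(-1 + A)
X = 0 (X = 0*(-1) = 0)
z(l) = 0
y(M, h) = M/h (y(M, h) = (M + 1*(-1 + 1))/(h + 0) = (M + 1*0)/h = (M + 0)/h = M/h)
44 + 12*y(-6, 7) = 44 + 12*(-6/7) = 44 - 72/7 = 236/7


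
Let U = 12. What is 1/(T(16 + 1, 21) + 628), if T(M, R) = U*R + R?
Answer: 1/901 ≈ 0.0011099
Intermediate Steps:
T(M, R) = 13*R (T(M, R) = 12*R + R = 13*R)
1/(T(16 + 1, 21) + 628) = 1/(13*21 + 628) = 1/(273 + 628) = 1/901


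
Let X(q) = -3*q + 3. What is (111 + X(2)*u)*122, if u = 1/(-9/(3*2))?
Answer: 13786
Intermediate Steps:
X(q) = 3 - 3*q
u = -⅔ (u = 1/(-9/6) = 1/(-9*⅙) = 1/(-3/2) = -⅔ ≈ -0.66667)
(111 + X(2)*u)*122 = (111 + (3 - 3*2)*(-⅔))*122 = (111 + (3 - 6)*(-⅔))*122 = (111 - 3*(-⅔))*122 = (111 + 2)*122 = 113*122 = 13786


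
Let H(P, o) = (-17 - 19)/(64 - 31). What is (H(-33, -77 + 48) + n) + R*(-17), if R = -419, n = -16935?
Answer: -107944/11 ≈ -9813.1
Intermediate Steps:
H(P, o) = -12/11 (H(P, o) = -36/33 = -36*1/33 = -12/11)
(H(-33, -77 + 48) + n) + R*(-17) = (-12/11 - 16935) - 419*(-17) = -186297/11 + 7123 = -107944/11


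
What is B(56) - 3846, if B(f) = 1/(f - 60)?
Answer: -15385/4 ≈ -3846.3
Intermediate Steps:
B(f) = 1/(-60 + f)
B(56) - 3846 = 1/(-60 + 56) - 3846 = 1/(-4) - 3846 = -¼ - 3846 = -15385/4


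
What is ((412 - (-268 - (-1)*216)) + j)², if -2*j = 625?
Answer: 91809/4 ≈ 22952.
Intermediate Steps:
j = -625/2 (j = -½*625 = -625/2 ≈ -312.50)
((412 - (-268 - (-1)*216)) + j)² = ((412 - (-268 - (-1)*216)) - 625/2)² = ((412 - (-268 - 1*(-216))) - 625/2)² = ((412 - (-268 + 216)) - 625/2)² = ((412 - 1*(-52)) - 625/2)² = ((412 + 52) - 625/2)² = (464 - 625/2)² = (303/2)² = 91809/4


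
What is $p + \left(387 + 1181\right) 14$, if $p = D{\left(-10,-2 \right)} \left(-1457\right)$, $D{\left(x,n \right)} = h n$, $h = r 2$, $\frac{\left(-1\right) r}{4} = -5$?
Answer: $138512$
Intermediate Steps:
$r = 20$ ($r = \left(-4\right) \left(-5\right) = 20$)
$h = 40$ ($h = 20 \cdot 2 = 40$)
$D{\left(x,n \right)} = 40 n$
$p = 116560$ ($p = 40 \left(-2\right) \left(-1457\right) = \left(-80\right) \left(-1457\right) = 116560$)
$p + \left(387 + 1181\right) 14 = 116560 + \left(387 + 1181\right) 14 = 116560 + 1568 \cdot 14 = 116560 + 21952 = 138512$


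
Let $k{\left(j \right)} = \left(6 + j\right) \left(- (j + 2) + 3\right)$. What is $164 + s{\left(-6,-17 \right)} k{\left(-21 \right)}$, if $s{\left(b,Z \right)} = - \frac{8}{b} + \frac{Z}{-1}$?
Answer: $-5886$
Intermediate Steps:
$k{\left(j \right)} = \left(1 - j\right) \left(6 + j\right)$ ($k{\left(j \right)} = \left(6 + j\right) \left(- (2 + j) + 3\right) = \left(6 + j\right) \left(\left(-2 - j\right) + 3\right) = \left(6 + j\right) \left(1 - j\right) = \left(1 - j\right) \left(6 + j\right)$)
$s{\left(b,Z \right)} = - Z - \frac{8}{b}$ ($s{\left(b,Z \right)} = - \frac{8}{b} + Z \left(-1\right) = - \frac{8}{b} - Z = - Z - \frac{8}{b}$)
$164 + s{\left(-6,-17 \right)} k{\left(-21 \right)} = 164 + \left(\left(-1\right) \left(-17\right) - \frac{8}{-6}\right) \left(6 - \left(-21\right)^{2} - -105\right) = 164 + \left(17 - - \frac{4}{3}\right) \left(6 - 441 + 105\right) = 164 + \left(17 + \frac{4}{3}\right) \left(6 - 441 + 105\right) = 164 + \frac{55}{3} \left(-330\right) = 164 - 6050 = -5886$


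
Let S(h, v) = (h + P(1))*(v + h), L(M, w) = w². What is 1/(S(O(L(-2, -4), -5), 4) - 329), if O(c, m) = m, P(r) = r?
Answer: -1/325 ≈ -0.0030769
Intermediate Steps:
S(h, v) = (1 + h)*(h + v) (S(h, v) = (h + 1)*(v + h) = (1 + h)*(h + v))
1/(S(O(L(-2, -4), -5), 4) - 329) = 1/((-5 + 4 + (-5)² - 5*4) - 329) = 1/((-5 + 4 + 25 - 20) - 329) = 1/(4 - 329) = 1/(-325) = -1/325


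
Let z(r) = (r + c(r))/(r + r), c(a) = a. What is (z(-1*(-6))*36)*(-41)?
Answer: -1476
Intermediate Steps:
z(r) = 1 (z(r) = (r + r)/(r + r) = (2*r)/((2*r)) = (2*r)*(1/(2*r)) = 1)
(z(-1*(-6))*36)*(-41) = (1*36)*(-41) = 36*(-41) = -1476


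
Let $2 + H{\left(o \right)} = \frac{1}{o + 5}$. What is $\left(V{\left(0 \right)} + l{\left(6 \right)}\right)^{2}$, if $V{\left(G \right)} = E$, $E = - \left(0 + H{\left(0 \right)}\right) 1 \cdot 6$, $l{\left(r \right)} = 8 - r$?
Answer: $\frac{4096}{25} \approx 163.84$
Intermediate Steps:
$H{\left(o \right)} = -2 + \frac{1}{5 + o}$ ($H{\left(o \right)} = -2 + \frac{1}{o + 5} = -2 + \frac{1}{5 + o}$)
$E = \frac{54}{5}$ ($E = - \left(0 + \frac{-9 - 0}{5 + 0}\right) 1 \cdot 6 = - \left(0 + \frac{-9 + 0}{5}\right) 1 \cdot 6 = - \left(0 + \frac{1}{5} \left(-9\right)\right) 1 \cdot 6 = - \left(0 - \frac{9}{5}\right) 1 \cdot 6 = - \frac{\left(-9\right) 1}{5} \cdot 6 = \left(-1\right) \left(- \frac{9}{5}\right) 6 = \frac{9}{5} \cdot 6 = \frac{54}{5} \approx 10.8$)
$V{\left(G \right)} = \frac{54}{5}$
$\left(V{\left(0 \right)} + l{\left(6 \right)}\right)^{2} = \left(\frac{54}{5} + \left(8 - 6\right)\right)^{2} = \left(\frac{54}{5} + 2\right)^{2} = \left(\frac{64}{5}\right)^{2} = \frac{4096}{25}$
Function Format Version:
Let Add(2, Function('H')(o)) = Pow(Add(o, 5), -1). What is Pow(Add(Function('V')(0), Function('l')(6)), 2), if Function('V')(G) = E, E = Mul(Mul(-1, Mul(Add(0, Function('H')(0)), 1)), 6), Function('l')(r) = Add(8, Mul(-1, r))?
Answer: Rational(4096, 25) ≈ 163.84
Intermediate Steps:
Function('H')(o) = Add(-2, Pow(Add(5, o), -1)) (Function('H')(o) = Add(-2, Pow(Add(o, 5), -1)) = Add(-2, Pow(Add(5, o), -1)))
E = Rational(54, 5) (E = Mul(Mul(-1, Mul(Add(0, Mul(Pow(Add(5, 0), -1), Add(-9, Mul(-2, 0)))), 1)), 6) = Mul(Mul(-1, Mul(Add(0, Mul(Pow(5, -1), Add(-9, 0))), 1)), 6) = Mul(Mul(-1, Mul(Add(0, Mul(Rational(1, 5), -9)), 1)), 6) = Mul(Mul(-1, Mul(Add(0, Rational(-9, 5)), 1)), 6) = Mul(Mul(-1, Mul(Rational(-9, 5), 1)), 6) = Mul(Mul(-1, Rational(-9, 5)), 6) = Mul(Rational(9, 5), 6) = Rational(54, 5) ≈ 10.800)
Function('V')(G) = Rational(54, 5)
Pow(Add(Function('V')(0), Function('l')(6)), 2) = Pow(Add(Rational(54, 5), Add(8, Mul(-1, 6))), 2) = Pow(Add(Rational(54, 5), Add(8, -6)), 2) = Pow(Add(Rational(54, 5), 2), 2) = Pow(Rational(64, 5), 2) = Rational(4096, 25)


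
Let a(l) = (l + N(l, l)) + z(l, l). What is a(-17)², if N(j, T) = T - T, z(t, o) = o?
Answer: 1156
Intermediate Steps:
N(j, T) = 0
a(l) = 2*l (a(l) = (l + 0) + l = l + l = 2*l)
a(-17)² = (2*(-17))² = (-34)² = 1156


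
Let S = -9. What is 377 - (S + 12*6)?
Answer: 314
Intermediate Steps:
377 - (S + 12*6) = 377 - (-9 + 12*6) = 377 - (-9 + 72) = 377 - 1*63 = 377 - 63 = 314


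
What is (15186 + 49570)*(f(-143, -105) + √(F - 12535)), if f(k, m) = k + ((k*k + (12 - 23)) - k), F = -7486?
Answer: 1323483128 + 64756*I*√20021 ≈ 1.3235e+9 + 9.1627e+6*I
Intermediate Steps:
f(k, m) = -11 + k² (f(k, m) = k + ((k² - 11) - k) = k + ((-11 + k²) - k) = k + (-11 + k² - k) = -11 + k²)
(15186 + 49570)*(f(-143, -105) + √(F - 12535)) = (15186 + 49570)*((-11 + (-143)²) + √(-7486 - 12535)) = 64756*((-11 + 20449) + √(-20021)) = 64756*(20438 + I*√20021) = 1323483128 + 64756*I*√20021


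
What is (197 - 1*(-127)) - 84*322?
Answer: -26724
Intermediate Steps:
(197 - 1*(-127)) - 84*322 = (197 + 127) - 27048 = 324 - 27048 = -26724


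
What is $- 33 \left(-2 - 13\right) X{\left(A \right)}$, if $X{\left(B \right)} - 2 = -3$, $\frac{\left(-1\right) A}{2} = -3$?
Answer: $-495$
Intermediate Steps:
$A = 6$ ($A = \left(-2\right) \left(-3\right) = 6$)
$X{\left(B \right)} = -1$ ($X{\left(B \right)} = 2 - 3 = -1$)
$- 33 \left(-2 - 13\right) X{\left(A \right)} = - 33 \left(-2 - 13\right) \left(-1\right) = \left(-33\right) \left(-15\right) \left(-1\right) = 495 \left(-1\right) = -495$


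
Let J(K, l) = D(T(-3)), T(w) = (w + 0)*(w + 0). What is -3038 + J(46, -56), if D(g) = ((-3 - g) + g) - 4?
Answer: -3045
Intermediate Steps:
T(w) = w**2 (T(w) = w*w = w**2)
D(g) = -7 (D(g) = -3 - 4 = -7)
J(K, l) = -7
-3038 + J(46, -56) = -3038 - 7 = -3045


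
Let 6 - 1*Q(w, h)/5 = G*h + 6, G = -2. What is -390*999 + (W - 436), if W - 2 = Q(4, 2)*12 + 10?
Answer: -389794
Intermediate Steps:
Q(w, h) = 10*h (Q(w, h) = 30 - 5*(-2*h + 6) = 30 - 5*(6 - 2*h) = 30 + (-30 + 10*h) = 10*h)
W = 252 (W = 2 + ((10*2)*12 + 10) = 2 + (20*12 + 10) = 2 + (240 + 10) = 2 + 250 = 252)
-390*999 + (W - 436) = -390*999 + (252 - 436) = -389610 - 184 = -389794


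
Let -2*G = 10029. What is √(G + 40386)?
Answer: √141486/2 ≈ 188.07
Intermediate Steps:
G = -10029/2 (G = -½*10029 = -10029/2 ≈ -5014.5)
√(G + 40386) = √(-10029/2 + 40386) = √(70743/2) = √141486/2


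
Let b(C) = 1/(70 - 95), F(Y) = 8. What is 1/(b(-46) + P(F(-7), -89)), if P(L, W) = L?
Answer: 25/199 ≈ 0.12563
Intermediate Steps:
b(C) = -1/25 (b(C) = 1/(-25) = -1/25)
1/(b(-46) + P(F(-7), -89)) = 1/(-1/25 + 8) = 1/(199/25) = 25/199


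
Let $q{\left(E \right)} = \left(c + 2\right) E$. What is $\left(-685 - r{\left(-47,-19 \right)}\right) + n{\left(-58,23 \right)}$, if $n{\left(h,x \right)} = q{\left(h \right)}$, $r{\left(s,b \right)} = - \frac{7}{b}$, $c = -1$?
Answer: $- \frac{14124}{19} \approx -743.37$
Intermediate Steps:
$q{\left(E \right)} = E$ ($q{\left(E \right)} = \left(-1 + 2\right) E = 1 E = E$)
$n{\left(h,x \right)} = h$
$\left(-685 - r{\left(-47,-19 \right)}\right) + n{\left(-58,23 \right)} = \left(-685 - - \frac{7}{-19}\right) - 58 = \left(-685 - \left(-7\right) \left(- \frac{1}{19}\right)\right) - 58 = \left(-685 - \frac{7}{19}\right) - 58 = - \frac{13022}{19} - 58 = - \frac{14124}{19}$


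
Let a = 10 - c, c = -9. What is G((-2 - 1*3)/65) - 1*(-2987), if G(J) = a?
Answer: 3006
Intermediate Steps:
a = 19 (a = 10 - 1*(-9) = 10 + 9 = 19)
G(J) = 19
G((-2 - 1*3)/65) - 1*(-2987) = 19 - 1*(-2987) = 19 + 2987 = 3006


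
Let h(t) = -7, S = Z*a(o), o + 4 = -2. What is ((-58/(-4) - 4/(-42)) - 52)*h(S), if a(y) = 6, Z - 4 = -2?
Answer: 1571/6 ≈ 261.83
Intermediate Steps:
o = -6 (o = -4 - 2 = -6)
Z = 2 (Z = 4 - 2 = 2)
S = 12 (S = 2*6 = 12)
((-58/(-4) - 4/(-42)) - 52)*h(S) = ((-58/(-4) - 4/(-42)) - 52)*(-7) = ((-58*(-1/4) - 4*(-1/42)) - 52)*(-7) = ((29/2 + 2/21) - 52)*(-7) = (613/42 - 52)*(-7) = -1571/42*(-7) = 1571/6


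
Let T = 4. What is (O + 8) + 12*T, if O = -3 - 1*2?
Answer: 51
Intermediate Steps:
O = -5 (O = -3 - 2 = -5)
(O + 8) + 12*T = (-5 + 8) + 12*4 = 3 + 48 = 51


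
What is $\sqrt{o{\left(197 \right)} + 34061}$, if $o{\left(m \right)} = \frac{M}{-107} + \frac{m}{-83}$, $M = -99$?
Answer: $\frac{\sqrt{2686350448399}}{8881} \approx 184.55$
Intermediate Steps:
$o{\left(m \right)} = \frac{99}{107} - \frac{m}{83}$ ($o{\left(m \right)} = - \frac{99}{-107} + \frac{m}{-83} = \left(-99\right) \left(- \frac{1}{107}\right) + m \left(- \frac{1}{83}\right) = \frac{99}{107} - \frac{m}{83}$)
$\sqrt{o{\left(197 \right)} + 34061} = \sqrt{\left(\frac{99}{107} - \frac{197}{83}\right) + 34061} = \sqrt{- \frac{12862}{8881} + 34061} = \sqrt{\frac{302482879}{8881}} = \frac{\sqrt{2686350448399}}{8881}$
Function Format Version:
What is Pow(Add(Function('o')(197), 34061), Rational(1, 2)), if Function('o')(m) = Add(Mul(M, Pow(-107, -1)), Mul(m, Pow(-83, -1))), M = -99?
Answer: Mul(Rational(1, 8881), Pow(2686350448399, Rational(1, 2))) ≈ 184.55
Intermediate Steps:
Function('o')(m) = Add(Rational(99, 107), Mul(Rational(-1, 83), m)) (Function('o')(m) = Add(Mul(-99, Pow(-107, -1)), Mul(m, Pow(-83, -1))) = Add(Mul(-99, Rational(-1, 107)), Mul(m, Rational(-1, 83))) = Add(Rational(99, 107), Mul(Rational(-1, 83), m)))
Pow(Add(Function('o')(197), 34061), Rational(1, 2)) = Pow(Add(Add(Rational(99, 107), Mul(Rational(-1, 83), 197)), 34061), Rational(1, 2)) = Pow(Add(Add(Rational(99, 107), Rational(-197, 83)), 34061), Rational(1, 2)) = Pow(Add(Rational(-12862, 8881), 34061), Rational(1, 2)) = Pow(Rational(302482879, 8881), Rational(1, 2)) = Mul(Rational(1, 8881), Pow(2686350448399, Rational(1, 2)))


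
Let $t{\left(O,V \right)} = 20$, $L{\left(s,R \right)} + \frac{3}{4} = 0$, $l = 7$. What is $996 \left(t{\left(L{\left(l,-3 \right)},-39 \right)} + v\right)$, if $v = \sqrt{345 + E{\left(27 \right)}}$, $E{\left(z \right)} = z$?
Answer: $19920 + 1992 \sqrt{93} \approx 39130.0$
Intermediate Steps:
$L{\left(s,R \right)} = - \frac{3}{4}$ ($L{\left(s,R \right)} = - \frac{3}{4} + 0 = - \frac{3}{4}$)
$v = 2 \sqrt{93}$ ($v = \sqrt{345 + 27} = \sqrt{372} = 2 \sqrt{93} \approx 19.287$)
$996 \left(t{\left(L{\left(l,-3 \right)},-39 \right)} + v\right) = 996 \left(20 + 2 \sqrt{93}\right) = 19920 + 1992 \sqrt{93}$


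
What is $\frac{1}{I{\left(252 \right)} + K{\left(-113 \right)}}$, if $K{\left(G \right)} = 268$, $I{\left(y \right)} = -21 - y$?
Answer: $- \frac{1}{5} \approx -0.2$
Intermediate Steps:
$\frac{1}{I{\left(252 \right)} + K{\left(-113 \right)}} = \frac{1}{\left(-21 - 252\right) + 268} = \frac{1}{-273 + 268} = \frac{1}{-5} = - \frac{1}{5}$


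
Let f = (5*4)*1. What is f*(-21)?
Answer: -420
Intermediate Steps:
f = 20 (f = 20*1 = 20)
f*(-21) = 20*(-21) = -420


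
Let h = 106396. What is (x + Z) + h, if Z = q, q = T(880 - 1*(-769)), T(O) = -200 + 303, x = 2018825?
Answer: 2125324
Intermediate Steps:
T(O) = 103
q = 103
Z = 103
(x + Z) + h = (2018825 + 103) + 106396 = 2018928 + 106396 = 2125324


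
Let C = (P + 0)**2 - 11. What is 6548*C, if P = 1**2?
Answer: -65480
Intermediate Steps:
P = 1
C = -10 (C = (1 + 0)**2 - 11 = 1**2 - 11 = 1 - 11 = -10)
6548*C = 6548*(-10) = -65480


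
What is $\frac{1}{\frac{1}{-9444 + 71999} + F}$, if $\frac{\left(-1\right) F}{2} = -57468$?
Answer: $\frac{62555}{7189821481} \approx 8.7005 \cdot 10^{-6}$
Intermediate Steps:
$F = 114936$ ($F = \left(-2\right) \left(-57468\right) = 114936$)
$\frac{1}{\frac{1}{-9444 + 71999} + F} = \frac{1}{\frac{1}{-9444 + 71999} + 114936} = \frac{1}{\frac{1}{62555} + 114936} = \frac{1}{\frac{7189821481}{62555}} = \frac{62555}{7189821481}$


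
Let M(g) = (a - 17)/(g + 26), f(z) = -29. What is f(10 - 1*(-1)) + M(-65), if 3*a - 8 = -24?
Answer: -3326/117 ≈ -28.427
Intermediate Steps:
a = -16/3 (a = 8/3 + (1/3)*(-24) = 8/3 - 8 = -16/3 ≈ -5.3333)
M(g) = -67/(3*(26 + g)) (M(g) = (-16/3 - 17)/(g + 26) = -67/(3*(26 + g)))
f(10 - 1*(-1)) + M(-65) = -29 - 67/(78 + 3*(-65)) = -29 - 67/(78 - 195) = -29 - 67/(-117) = -29 - 67*(-1/117) = -29 + 67/117 = -3326/117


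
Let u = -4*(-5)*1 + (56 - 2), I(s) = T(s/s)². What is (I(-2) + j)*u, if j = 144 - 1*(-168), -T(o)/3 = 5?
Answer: 39738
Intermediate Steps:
T(o) = -15 (T(o) = -3*5 = -15)
I(s) = 225 (I(s) = (-15)² = 225)
j = 312 (j = 144 + 168 = 312)
u = 74 (u = 20*1 + 54 = 20 + 54 = 74)
(I(-2) + j)*u = (225 + 312)*74 = 537*74 = 39738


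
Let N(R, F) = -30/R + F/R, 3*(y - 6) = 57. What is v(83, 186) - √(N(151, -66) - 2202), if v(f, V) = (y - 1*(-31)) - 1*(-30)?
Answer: 86 - I*√50222298/151 ≈ 86.0 - 46.932*I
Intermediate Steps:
y = 25 (y = 6 + (⅓)*57 = 6 + 19 = 25)
v(f, V) = 86 (v(f, V) = (25 - 1*(-31)) - 1*(-30) = (25 + 31) + 30 = 56 + 30 = 86)
v(83, 186) - √(N(151, -66) - 2202) = 86 - √((-30 - 66)/151 - 2202) = 86 - √((1/151)*(-96) - 2202) = 86 - √(-96/151 - 2202) = 86 - √(-332598/151) = 86 - I*√50222298/151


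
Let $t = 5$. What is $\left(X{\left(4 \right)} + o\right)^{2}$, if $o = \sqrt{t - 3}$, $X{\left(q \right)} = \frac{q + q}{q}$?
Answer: $\left(2 + \sqrt{2}\right)^{2} \approx 11.657$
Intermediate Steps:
$X{\left(q \right)} = 2$ ($X{\left(q \right)} = \frac{2 q}{q} = 2$)
$o = \sqrt{2}$ ($o = \sqrt{5 - 3} = \sqrt{2} \approx 1.4142$)
$\left(X{\left(4 \right)} + o\right)^{2} = \left(2 + \sqrt{2}\right)^{2}$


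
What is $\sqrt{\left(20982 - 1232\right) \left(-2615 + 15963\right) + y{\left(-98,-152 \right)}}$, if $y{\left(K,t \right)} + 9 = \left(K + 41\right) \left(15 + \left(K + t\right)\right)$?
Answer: $\sqrt{263636386} \approx 16237.0$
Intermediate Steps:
$y{\left(K,t \right)} = -9 + \left(41 + K\right) \left(15 + K + t\right)$ ($y{\left(K,t \right)} = -9 + \left(K + 41\right) \left(15 + \left(K + t\right)\right) = -9 + \left(41 + K\right) \left(15 + K + t\right)$)
$\sqrt{\left(20982 - 1232\right) \left(-2615 + 15963\right) + y{\left(-98,-152 \right)}} = \sqrt{\left(20982 - 1232\right) \left(-2615 + 15963\right) + \left(606 + \left(-98\right)^{2} + 41 \left(-152\right) + 56 \left(-98\right) - -14896\right)} = \sqrt{19750 \cdot 13348 + \left(606 + 9604 - 6232 - 5488 + 14896\right)} = \sqrt{263623000 + 13386} = \sqrt{263636386}$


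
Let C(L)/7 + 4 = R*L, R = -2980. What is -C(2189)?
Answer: 45662568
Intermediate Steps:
C(L) = -28 - 20860*L (C(L) = -28 + 7*(-2980*L) = -28 - 20860*L)
-C(2189) = -(-28 - 20860*2189) = -(-28 - 45662540) = -1*(-45662568) = 45662568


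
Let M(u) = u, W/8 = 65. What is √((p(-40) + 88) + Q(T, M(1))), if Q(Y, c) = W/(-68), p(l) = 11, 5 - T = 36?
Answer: √26401/17 ≈ 9.5579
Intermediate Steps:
T = -31 (T = 5 - 1*36 = 5 - 36 = -31)
W = 520 (W = 8*65 = 520)
Q(Y, c) = -130/17 (Q(Y, c) = 520/(-68) = 520*(-1/68) = -130/17)
√((p(-40) + 88) + Q(T, M(1))) = √((11 + 88) - 130/17) = √(99 - 130/17) = √(1553/17) = √26401/17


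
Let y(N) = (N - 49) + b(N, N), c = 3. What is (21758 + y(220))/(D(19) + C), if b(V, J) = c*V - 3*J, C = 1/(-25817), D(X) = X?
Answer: 566140993/490522 ≈ 1154.2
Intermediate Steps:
C = -1/25817 ≈ -3.8734e-5
b(V, J) = -3*J + 3*V (b(V, J) = 3*V - 3*J = -3*J + 3*V)
y(N) = -49 + N (y(N) = (N - 49) + (-3*N + 3*N) = (-49 + N) + 0 = -49 + N)
(21758 + y(220))/(D(19) + C) = (21758 + (-49 + 220))/(19 - 1/25817) = (21758 + 171)/(490522/25817) = 21929*(25817/490522) = 566140993/490522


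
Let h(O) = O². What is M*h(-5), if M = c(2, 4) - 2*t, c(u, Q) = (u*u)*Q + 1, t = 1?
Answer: 375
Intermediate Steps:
c(u, Q) = 1 + Q*u² (c(u, Q) = u²*Q + 1 = Q*u² + 1 = 1 + Q*u²)
M = 15 (M = (1 + 4*2²) - 2*1 = (1 + 4*4) - 2 = (1 + 16) - 2 = 17 - 2 = 15)
M*h(-5) = 15*(-5)² = 15*25 = 375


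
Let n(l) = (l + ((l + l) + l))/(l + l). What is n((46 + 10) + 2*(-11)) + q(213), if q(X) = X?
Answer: 215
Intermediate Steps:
n(l) = 2 (n(l) = (l + (2*l + l))/((2*l)) = (l + 3*l)*(1/(2*l)) = (4*l)*(1/(2*l)) = 2)
n((46 + 10) + 2*(-11)) + q(213) = 2 + 213 = 215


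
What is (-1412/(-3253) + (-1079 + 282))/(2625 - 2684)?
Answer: 2591229/191927 ≈ 13.501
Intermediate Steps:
(-1412/(-3253) + (-1079 + 282))/(2625 - 2684) = (-1412*(-1/3253) - 797)/(-59) = (1412/3253 - 797)*(-1/59) = -2591229/3253*(-1/59) = 2591229/191927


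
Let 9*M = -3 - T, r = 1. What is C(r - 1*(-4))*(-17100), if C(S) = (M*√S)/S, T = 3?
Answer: 2280*√5 ≈ 5098.2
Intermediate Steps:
M = -⅔ (M = (-3 - 1*3)/9 = (-3 - 3)/9 = (⅑)*(-6) = -⅔ ≈ -0.66667)
C(S) = -2/(3*√S) (C(S) = (-2*√S/3)/S = -2/(3*√S))
C(r - 1*(-4))*(-17100) = -2/(3*√(1 - 1*(-4)))*(-17100) = -2/(3*√(1 + 4))*(-17100) = -2*√5/15*(-17100) = 2280*√5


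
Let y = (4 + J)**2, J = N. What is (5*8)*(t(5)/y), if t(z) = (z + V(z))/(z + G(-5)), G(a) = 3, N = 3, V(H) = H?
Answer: 50/49 ≈ 1.0204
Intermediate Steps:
J = 3
y = 49 (y = (4 + 3)**2 = 7**2 = 49)
t(z) = 2*z/(3 + z) (t(z) = (z + z)/(z + 3) = (2*z)/(3 + z) = 2*z/(3 + z))
(5*8)*(t(5)/y) = (5*8)*((2*5/(3 + 5))/49) = 40*((2*5/8)*(1/49)) = 40*((2*5*(1/8))*(1/49)) = 40*((5/4)*(1/49)) = 40*(5/196) = 50/49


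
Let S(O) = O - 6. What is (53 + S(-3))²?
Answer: 1936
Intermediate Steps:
S(O) = -6 + O
(53 + S(-3))² = (53 + (-6 - 3))² = (53 - 9)² = 44² = 1936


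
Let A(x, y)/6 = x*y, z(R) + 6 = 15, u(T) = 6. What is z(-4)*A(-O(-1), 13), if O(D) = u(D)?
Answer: -4212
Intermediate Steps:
O(D) = 6
z(R) = 9 (z(R) = -6 + 15 = 9)
A(x, y) = 6*x*y (A(x, y) = 6*(x*y) = 6*x*y)
z(-4)*A(-O(-1), 13) = 9*(6*(-1*6)*13) = 9*(6*(-6)*13) = 9*(-468) = -4212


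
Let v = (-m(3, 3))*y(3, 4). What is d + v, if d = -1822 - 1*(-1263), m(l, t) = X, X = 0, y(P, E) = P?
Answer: -559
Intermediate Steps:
m(l, t) = 0
d = -559 (d = -1822 + 1263 = -559)
v = 0 (v = -1*0*3 = 0*3 = 0)
d + v = -559 + 0 = -559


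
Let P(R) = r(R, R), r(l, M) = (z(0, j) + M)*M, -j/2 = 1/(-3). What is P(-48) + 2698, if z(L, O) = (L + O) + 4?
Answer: 4778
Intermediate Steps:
j = ⅔ (j = -2/(-3) = -2*(-1)/3 = -2*(-⅓) = ⅔ ≈ 0.66667)
z(L, O) = 4 + L + O
r(l, M) = M*(14/3 + M) (r(l, M) = ((4 + 0 + ⅔) + M)*M = (14/3 + M)*M = M*(14/3 + M))
P(R) = R*(14 + 3*R)/3
P(-48) + 2698 = (⅓)*(-48)*(14 + 3*(-48)) + 2698 = (⅓)*(-48)*(14 - 144) + 2698 = (⅓)*(-48)*(-130) + 2698 = 2080 + 2698 = 4778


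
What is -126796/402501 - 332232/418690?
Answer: -93405964736/84261571845 ≈ -1.1085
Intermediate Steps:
-126796/402501 - 332232/418690 = -126796*1/402501 - 332232*1/418690 = -126796/402501 - 166116/209345 = -93405964736/84261571845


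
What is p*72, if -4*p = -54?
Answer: 972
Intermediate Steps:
p = 27/2 (p = -¼*(-54) = 27/2 ≈ 13.500)
p*72 = (27/2)*72 = 972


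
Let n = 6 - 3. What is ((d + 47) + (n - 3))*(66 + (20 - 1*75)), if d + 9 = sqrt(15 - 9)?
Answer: 418 + 11*sqrt(6) ≈ 444.94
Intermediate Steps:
d = -9 + sqrt(6) (d = -9 + sqrt(15 - 9) = -9 + sqrt(6) ≈ -6.5505)
n = 3
((d + 47) + (n - 3))*(66 + (20 - 1*75)) = (((-9 + sqrt(6)) + 47) + (3 - 3))*(66 + (20 - 1*75)) = ((38 + sqrt(6)) + 0)*(66 + (20 - 75)) = (38 + sqrt(6))*(66 - 55) = (38 + sqrt(6))*11 = 418 + 11*sqrt(6)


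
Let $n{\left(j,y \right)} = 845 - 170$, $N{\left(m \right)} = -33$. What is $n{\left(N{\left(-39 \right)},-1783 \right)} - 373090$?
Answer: $-372415$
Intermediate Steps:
$n{\left(j,y \right)} = 675$ ($n{\left(j,y \right)} = 845 - 170 = 675$)
$n{\left(N{\left(-39 \right)},-1783 \right)} - 373090 = 675 - 373090 = -372415$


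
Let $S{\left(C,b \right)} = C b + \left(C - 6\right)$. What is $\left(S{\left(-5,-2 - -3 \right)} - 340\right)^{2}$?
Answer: $126736$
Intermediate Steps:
$S{\left(C,b \right)} = -6 + C + C b$ ($S{\left(C,b \right)} = C b + \left(-6 + C\right) = -6 + C + C b$)
$\left(S{\left(-5,-2 - -3 \right)} - 340\right)^{2} = \left(\left(-6 - 5 - 5 \left(-2 - -3\right)\right) - 340\right)^{2} = \left(\left(-6 - 5 - 5 \left(-2 + 3\right)\right) - 340\right)^{2} = \left(\left(-6 - 5 - 5\right) - 340\right)^{2} = \left(-16 - 340\right)^{2} = \left(-356\right)^{2} = 126736$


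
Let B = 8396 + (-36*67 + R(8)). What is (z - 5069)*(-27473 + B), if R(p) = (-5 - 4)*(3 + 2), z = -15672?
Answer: 446636694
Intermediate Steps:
R(p) = -45 (R(p) = -9*5 = -45)
B = 5939 (B = 8396 + (-36*67 - 45) = 8396 + (-2412 - 45) = 8396 - 2457 = 5939)
(z - 5069)*(-27473 + B) = (-15672 - 5069)*(-27473 + 5939) = -20741*(-21534) = 446636694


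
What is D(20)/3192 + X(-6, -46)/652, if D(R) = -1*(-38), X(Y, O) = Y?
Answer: 37/13692 ≈ 0.0027023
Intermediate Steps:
D(R) = 38
D(20)/3192 + X(-6, -46)/652 = 38/3192 - 6/652 = 38*(1/3192) - 6*1/652 = 1/84 - 3/326 = 37/13692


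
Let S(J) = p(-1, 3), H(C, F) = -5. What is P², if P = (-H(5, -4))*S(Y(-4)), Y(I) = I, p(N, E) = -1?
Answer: 25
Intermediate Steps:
S(J) = -1
P = -5 (P = -1*(-5)*(-1) = 5*(-1) = -5)
P² = (-5)² = 25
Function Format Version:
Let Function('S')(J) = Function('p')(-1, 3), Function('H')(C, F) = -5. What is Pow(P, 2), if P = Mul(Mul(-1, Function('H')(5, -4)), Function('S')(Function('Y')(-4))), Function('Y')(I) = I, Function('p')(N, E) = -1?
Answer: 25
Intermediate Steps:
Function('S')(J) = -1
P = -5 (P = Mul(Mul(-1, -5), -1) = Mul(5, -1) = -5)
Pow(P, 2) = Pow(-5, 2) = 25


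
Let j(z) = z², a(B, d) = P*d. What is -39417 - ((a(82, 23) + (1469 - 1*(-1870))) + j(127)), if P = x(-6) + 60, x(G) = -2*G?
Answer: -60541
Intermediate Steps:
P = 72 (P = -2*(-6) + 60 = 12 + 60 = 72)
a(B, d) = 72*d
-39417 - ((a(82, 23) + (1469 - 1*(-1870))) + j(127)) = -39417 - ((72*23 + (1469 - 1*(-1870))) + 127²) = -39417 - ((1656 + (1469 + 1870)) + 16129) = -39417 - ((1656 + 3339) + 16129) = -39417 - (4995 + 16129) = -39417 - 1*21124 = -39417 - 21124 = -60541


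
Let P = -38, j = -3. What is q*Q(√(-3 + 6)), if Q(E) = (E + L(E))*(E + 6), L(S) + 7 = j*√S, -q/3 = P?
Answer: -4446 - 2052*3^(¼) - 342*3^(¾) - 114*√3 ≈ -8123.6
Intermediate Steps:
q = 114 (q = -3*(-38) = 114)
L(S) = -7 - 3*√S
Q(E) = (6 + E)*(-7 + E - 3*√E) (Q(E) = (E + (-7 - 3*√E))*(E + 6) = (-7 + E - 3*√E)*(6 + E) = (6 + E)*(-7 + E - 3*√E))
q*Q(√(-3 + 6)) = 114*(-42 + (√(-3 + 6))² - √(-3 + 6) - 18*(-3 + 6)^(¼) - 3*(-3 + 6)^(¾)) = 114*(-42 + (√3)² - √3 - 18*3^(¼) - 3*3^(¾)) = 114*(-42 + 3 - √3 - 18*3^(¼) - 3*3^(¾)) = 114*(-39 - √3 - 18*3^(¼) - 3*3^(¾)) = -4446 - 2052*3^(¼) - 342*3^(¾) - 114*√3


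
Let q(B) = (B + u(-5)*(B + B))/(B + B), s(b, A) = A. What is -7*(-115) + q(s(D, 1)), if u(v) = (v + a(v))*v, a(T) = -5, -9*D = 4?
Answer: 1711/2 ≈ 855.50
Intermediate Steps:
D = -4/9 (D = -1/9*4 = -4/9 ≈ -0.44444)
u(v) = v*(-5 + v) (u(v) = (v - 5)*v = (-5 + v)*v = v*(-5 + v))
q(B) = 101/2 (q(B) = (B + (-5*(-5 - 5))*(B + B))/(B + B) = (B + (-5*(-10))*(2*B))/((2*B)) = (B + 50*(2*B))*(1/(2*B)) = (B + 100*B)*(1/(2*B)) = (101*B)*(1/(2*B)) = 101/2)
-7*(-115) + q(s(D, 1)) = -7*(-115) + 101/2 = 805 + 101/2 = 1711/2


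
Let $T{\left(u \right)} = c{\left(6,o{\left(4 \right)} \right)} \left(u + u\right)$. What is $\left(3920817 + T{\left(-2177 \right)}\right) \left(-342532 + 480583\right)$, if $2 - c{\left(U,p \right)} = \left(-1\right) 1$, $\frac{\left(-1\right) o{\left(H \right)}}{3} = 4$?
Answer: $539469485505$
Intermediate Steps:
$o{\left(H \right)} = -12$ ($o{\left(H \right)} = \left(-3\right) 4 = -12$)
$c{\left(U,p \right)} = 3$ ($c{\left(U,p \right)} = 2 - \left(-1\right) 1 = 2 - -1 = 2 + 1 = 3$)
$T{\left(u \right)} = 6 u$ ($T{\left(u \right)} = 3 \left(u + u\right) = 3 \cdot 2 u = 6 u$)
$\left(3920817 + T{\left(-2177 \right)}\right) \left(-342532 + 480583\right) = \left(3920817 + 6 \left(-2177\right)\right) \left(-342532 + 480583\right) = \left(3920817 - 13062\right) 138051 = 3907755 \cdot 138051 = 539469485505$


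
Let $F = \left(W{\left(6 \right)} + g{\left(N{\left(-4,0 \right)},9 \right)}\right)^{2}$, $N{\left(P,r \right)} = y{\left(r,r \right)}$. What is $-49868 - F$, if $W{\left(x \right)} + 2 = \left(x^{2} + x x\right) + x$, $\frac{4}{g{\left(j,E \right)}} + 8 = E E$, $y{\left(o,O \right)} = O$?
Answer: $- \frac{296571276}{5329} \approx -55652.0$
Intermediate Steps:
$N{\left(P,r \right)} = r$
$g{\left(j,E \right)} = \frac{4}{-8 + E^{2}}$ ($g{\left(j,E \right)} = \frac{4}{-8 + E E} = \frac{4}{-8 + E^{2}}$)
$W{\left(x \right)} = -2 + x + 2 x^{2}$ ($W{\left(x \right)} = -2 + \left(\left(x^{2} + x x\right) + x\right) = -2 + \left(\left(x^{2} + x^{2}\right) + x\right) = -2 + \left(2 x^{2} + x\right) = -2 + \left(x + 2 x^{2}\right) = -2 + x + 2 x^{2}$)
$F = \frac{30824704}{5329}$ ($F = \left(\left(-2 + 6 + 2 \cdot 6^{2}\right) + \frac{4}{-8 + 9^{2}}\right)^{2} = \left(\left(-2 + 6 + 2 \cdot 36\right) + \frac{4}{-8 + 81}\right)^{2} = \left(\left(-2 + 6 + 72\right) + \frac{4}{73}\right)^{2} = \left(76 + 4 \cdot \frac{1}{73}\right)^{2} = \left(76 + \frac{4}{73}\right)^{2} = \left(\frac{5552}{73}\right)^{2} = \frac{30824704}{5329} \approx 5784.3$)
$-49868 - F = -49868 - \frac{30824704}{5329} = - \frac{296571276}{5329}$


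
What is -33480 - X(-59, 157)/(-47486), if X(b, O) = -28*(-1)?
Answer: -794915626/23743 ≈ -33480.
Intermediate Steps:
X(b, O) = 28
-33480 - X(-59, 157)/(-47486) = -33480 - 28/(-47486) = -33480 - 28*(-1)/47486 = -33480 - 1*(-14/23743) = -33480 + 14/23743 = -794915626/23743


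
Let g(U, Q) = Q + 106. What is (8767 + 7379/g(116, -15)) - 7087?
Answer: 160259/91 ≈ 1761.1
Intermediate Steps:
g(U, Q) = 106 + Q
(8767 + 7379/g(116, -15)) - 7087 = (8767 + 7379/(106 - 15)) - 7087 = (8767 + 7379/91) - 7087 = 805176/91 - 7087 = 160259/91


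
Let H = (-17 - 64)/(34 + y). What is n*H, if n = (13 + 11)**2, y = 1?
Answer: -46656/35 ≈ -1333.0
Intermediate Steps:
n = 576 (n = 24**2 = 576)
H = -81/35 (H = (-17 - 64)/(34 + 1) = -81/35 ≈ -2.3143)
n*H = 576*(-81/35) = -46656/35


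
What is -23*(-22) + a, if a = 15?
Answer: 521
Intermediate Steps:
-23*(-22) + a = -23*(-22) + 15 = 506 + 15 = 521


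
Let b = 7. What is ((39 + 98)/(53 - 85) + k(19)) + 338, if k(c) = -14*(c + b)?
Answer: -969/32 ≈ -30.281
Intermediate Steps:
k(c) = -98 - 14*c (k(c) = -14*(c + 7) = -14*(7 + c) = -98 - 14*c)
((39 + 98)/(53 - 85) + k(19)) + 338 = ((39 + 98)/(53 - 85) + (-98 - 14*19)) + 338 = (137/(-32) + (-98 - 266)) + 338 = (137*(-1/32) - 364) + 338 = (-137/32 - 364) + 338 = -11785/32 + 338 = -969/32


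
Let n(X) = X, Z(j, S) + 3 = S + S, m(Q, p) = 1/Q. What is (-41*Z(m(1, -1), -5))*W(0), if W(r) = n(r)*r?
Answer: 0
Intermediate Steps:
Z(j, S) = -3 + 2*S (Z(j, S) = -3 + (S + S) = -3 + 2*S)
W(r) = r**2 (W(r) = r*r = r**2)
(-41*Z(m(1, -1), -5))*W(0) = -41*(-3 + 2*(-5))*0**2 = -41*(-3 - 10)*0 = -41*(-13)*0 = 533*0 = 0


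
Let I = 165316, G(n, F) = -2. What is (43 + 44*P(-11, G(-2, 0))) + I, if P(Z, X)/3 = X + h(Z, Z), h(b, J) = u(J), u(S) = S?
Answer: 163643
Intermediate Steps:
h(b, J) = J
P(Z, X) = 3*X + 3*Z (P(Z, X) = 3*(X + Z) = 3*X + 3*Z)
(43 + 44*P(-11, G(-2, 0))) + I = (43 + 44*(3*(-2) + 3*(-11))) + 165316 = (43 + 44*(-6 - 33)) + 165316 = (43 + 44*(-39)) + 165316 = (43 - 1716) + 165316 = -1673 + 165316 = 163643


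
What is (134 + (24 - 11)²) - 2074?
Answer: -1771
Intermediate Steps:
(134 + (24 - 11)²) - 2074 = (134 + 13²) - 2074 = (134 + 169) - 2074 = 303 - 2074 = -1771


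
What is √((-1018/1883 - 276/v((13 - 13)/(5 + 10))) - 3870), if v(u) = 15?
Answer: 6*I*√9575676390/9415 ≈ 62.361*I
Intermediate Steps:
√((-1018/1883 - 276/v((13 - 13)/(5 + 10))) - 3870) = √((-1018/1883 - 276/15) - 3870) = √((-1018*1/1883 - 276*1/15) - 3870) = √((-1018/1883 - 92/5) - 3870) = √(-178326/9415 - 3870) = √(-36614376/9415) = 6*I*√9575676390/9415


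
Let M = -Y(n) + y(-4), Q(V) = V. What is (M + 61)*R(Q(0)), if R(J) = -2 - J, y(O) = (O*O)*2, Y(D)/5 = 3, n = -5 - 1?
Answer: -156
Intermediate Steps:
n = -6
Y(D) = 15 (Y(D) = 5*3 = 15)
y(O) = 2*O**2 (y(O) = O**2*2 = 2*O**2)
M = 17 (M = -1*15 + 2*(-4)**2 = -15 + 2*16 = -15 + 32 = 17)
(M + 61)*R(Q(0)) = (17 + 61)*(-2 - 1*0) = 78*(-2 + 0) = 78*(-2) = -156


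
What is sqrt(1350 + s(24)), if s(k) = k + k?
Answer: sqrt(1398) ≈ 37.390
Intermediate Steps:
s(k) = 2*k
sqrt(1350 + s(24)) = sqrt(1350 + 2*24) = sqrt(1350 + 48) = sqrt(1398)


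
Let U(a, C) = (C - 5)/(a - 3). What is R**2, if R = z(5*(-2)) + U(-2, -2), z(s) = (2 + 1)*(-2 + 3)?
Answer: 484/25 ≈ 19.360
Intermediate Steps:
z(s) = 3 (z(s) = 3*1 = 3)
U(a, C) = (-5 + C)/(-3 + a)
R = 22/5 (R = 3 + (-5 - 2)/(-3 - 2) = 3 - 7/(-5) = 3 - 1/5*(-7) = 3 + 7/5 = 22/5 ≈ 4.4000)
R**2 = (22/5)**2 = 484/25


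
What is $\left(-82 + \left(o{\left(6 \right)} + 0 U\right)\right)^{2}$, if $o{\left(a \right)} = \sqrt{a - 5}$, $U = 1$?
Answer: $6561$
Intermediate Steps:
$o{\left(a \right)} = \sqrt{-5 + a}$
$\left(-82 + \left(o{\left(6 \right)} + 0 U\right)\right)^{2} = \left(-82 + \left(\sqrt{-5 + 6} + 0 \cdot 1\right)\right)^{2} = \left(-82 + \left(\sqrt{1} + 0\right)\right)^{2} = \left(-82 + \left(1 + 0\right)\right)^{2} = \left(-82 + 1\right)^{2} = \left(-81\right)^{2} = 6561$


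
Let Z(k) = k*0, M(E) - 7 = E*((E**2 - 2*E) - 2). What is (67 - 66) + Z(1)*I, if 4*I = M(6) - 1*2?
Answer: 1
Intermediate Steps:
M(E) = 7 + E*(-2 + E**2 - 2*E) (M(E) = 7 + E*((E**2 - 2*E) - 2) = 7 + E*(-2 + E**2 - 2*E))
Z(k) = 0
I = 137/4 (I = ((7 + 6**3 - 2*6 - 2*6**2) - 1*2)/4 = ((7 + 216 - 12 - 2*36) - 2)/4 = ((7 + 216 - 12 - 72) - 2)/4 = (139 - 2)/4 = (1/4)*137 = 137/4 ≈ 34.250)
(67 - 66) + Z(1)*I = (67 - 66) + 0*(137/4) = 1 + 0 = 1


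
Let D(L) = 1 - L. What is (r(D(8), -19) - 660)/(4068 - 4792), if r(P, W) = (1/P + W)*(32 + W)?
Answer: 3181/2534 ≈ 1.2553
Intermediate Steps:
r(P, W) = (32 + W)*(W + 1/P) (r(P, W) = (W + 1/P)*(32 + W) = (32 + W)*(W + 1/P))
(r(D(8), -19) - 660)/(4068 - 4792) = ((32 - 19 + (1 - 1*8)*(-19)*(32 - 19))/(1 - 1*8) - 660)/(4068 - 4792) = ((32 - 19 + (1 - 8)*(-19)*13)/(1 - 8) - 660)/(-724) = ((32 - 19 - 7*(-19)*13)/(-7) - 660)*(-1/724) = (-(32 - 19 + 1729)/7 - 660)*(-1/724) = (-⅐*1742 - 660)*(-1/724) = (-1742/7 - 660)*(-1/724) = -6362/7*(-1/724) = 3181/2534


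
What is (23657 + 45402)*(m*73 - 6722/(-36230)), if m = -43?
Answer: -3926668773816/18115 ≈ -2.1676e+8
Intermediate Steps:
(23657 + 45402)*(m*73 - 6722/(-36230)) = (23657 + 45402)*(-43*73 - 6722/(-36230)) = 69059*(-3139 - 6722*(-1/36230)) = 69059*(-3139 + 3361/18115) = 69059*(-56859624/18115) = -3926668773816/18115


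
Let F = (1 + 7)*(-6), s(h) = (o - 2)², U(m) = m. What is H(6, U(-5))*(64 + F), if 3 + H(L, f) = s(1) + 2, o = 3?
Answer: 0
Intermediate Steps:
s(h) = 1 (s(h) = (3 - 2)² = 1² = 1)
F = -48 (F = 8*(-6) = -48)
H(L, f) = 0 (H(L, f) = -3 + (1 + 2) = -3 + 3 = 0)
H(6, U(-5))*(64 + F) = 0*(64 - 48) = 0*16 = 0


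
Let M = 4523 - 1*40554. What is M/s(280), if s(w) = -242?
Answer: 36031/242 ≈ 148.89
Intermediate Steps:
M = -36031 (M = 4523 - 40554 = -36031)
M/s(280) = -36031/(-242) = -36031*(-1/242) = 36031/242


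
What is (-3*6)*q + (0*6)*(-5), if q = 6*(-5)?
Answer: 540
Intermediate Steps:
q = -30
(-3*6)*q + (0*6)*(-5) = -3*6*(-30) + (0*6)*(-5) = -18*(-30) + 0*(-5) = 540 + 0 = 540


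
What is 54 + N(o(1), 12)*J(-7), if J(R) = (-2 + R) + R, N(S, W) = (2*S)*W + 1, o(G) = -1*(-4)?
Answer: -1498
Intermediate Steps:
o(G) = 4
N(S, W) = 1 + 2*S*W (N(S, W) = 2*S*W + 1 = 1 + 2*S*W)
J(R) = -2 + 2*R
54 + N(o(1), 12)*J(-7) = 54 + (1 + 2*4*12)*(-2 + 2*(-7)) = 54 + (1 + 96)*(-2 - 14) = 54 + 97*(-16) = 54 - 1552 = -1498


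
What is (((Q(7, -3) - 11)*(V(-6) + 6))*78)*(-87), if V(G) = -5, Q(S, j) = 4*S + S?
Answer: -162864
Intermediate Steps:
Q(S, j) = 5*S
(((Q(7, -3) - 11)*(V(-6) + 6))*78)*(-87) = (((5*7 - 11)*(-5 + 6))*78)*(-87) = (((35 - 11)*1)*78)*(-87) = ((24*1)*78)*(-87) = (24*78)*(-87) = 1872*(-87) = -162864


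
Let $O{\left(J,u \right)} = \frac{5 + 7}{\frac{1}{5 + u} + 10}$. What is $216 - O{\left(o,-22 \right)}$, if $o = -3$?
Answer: $\frac{36300}{169} \approx 214.79$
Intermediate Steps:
$O{\left(J,u \right)} = \frac{12}{10 + \frac{1}{5 + u}}$
$216 - O{\left(o,-22 \right)} = 216 - \frac{12 \left(5 - 22\right)}{51 + 10 \left(-22\right)} = 216 - 12 \frac{1}{51 - 220} \left(-17\right) = 216 - 12 \frac{1}{-169} \left(-17\right) = 216 - 12 \left(- \frac{1}{169}\right) \left(-17\right) = 216 - \frac{204}{169} = \frac{36300}{169}$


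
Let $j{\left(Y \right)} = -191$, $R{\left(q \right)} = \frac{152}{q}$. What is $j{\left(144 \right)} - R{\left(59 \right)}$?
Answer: $- \frac{11421}{59} \approx -193.58$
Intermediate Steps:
$j{\left(144 \right)} - R{\left(59 \right)} = -191 - \frac{152}{59} = - \frac{11421}{59}$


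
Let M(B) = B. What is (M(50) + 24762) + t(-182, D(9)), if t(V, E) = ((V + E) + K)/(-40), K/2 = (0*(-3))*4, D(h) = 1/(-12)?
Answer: 2382389/96 ≈ 24817.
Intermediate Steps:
D(h) = -1/12
K = 0 (K = 2*((0*(-3))*4) = 2*(0*4) = 2*0 = 0)
t(V, E) = -E/40 - V/40 (t(V, E) = ((V + E) + 0)/(-40) = ((E + V) + 0)*(-1/40) = (E + V)*(-1/40) = -E/40 - V/40)
(M(50) + 24762) + t(-182, D(9)) = (50 + 24762) + (-1/40*(-1/12) - 1/40*(-182)) = 24812 + (1/480 + 91/20) = 24812 + 437/96 = 2382389/96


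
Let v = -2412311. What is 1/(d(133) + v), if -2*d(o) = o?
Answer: -2/4824755 ≈ -4.1453e-7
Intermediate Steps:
d(o) = -o/2
1/(d(133) + v) = 1/(-½*133 - 2412311) = 1/(-133/2 - 2412311) = 1/(-4824755/2) = -2/4824755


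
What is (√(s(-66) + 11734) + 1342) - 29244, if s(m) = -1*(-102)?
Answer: -27902 + 2*√2959 ≈ -27793.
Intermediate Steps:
s(m) = 102
(√(s(-66) + 11734) + 1342) - 29244 = (√(102 + 11734) + 1342) - 29244 = (√11836 + 1342) - 29244 = (2*√2959 + 1342) - 29244 = (1342 + 2*√2959) - 29244 = -27902 + 2*√2959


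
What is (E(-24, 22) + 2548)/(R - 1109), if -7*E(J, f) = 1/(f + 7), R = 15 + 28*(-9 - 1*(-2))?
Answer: -517243/261870 ≈ -1.9752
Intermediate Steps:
R = -181 (R = 15 + 28*(-9 + 2) = 15 + 28*(-7) = 15 - 196 = -181)
E(J, f) = -1/(7*(7 + f)) (E(J, f) = -1/(7*(f + 7)) = -1/(7*(7 + f)))
(E(-24, 22) + 2548)/(R - 1109) = (-1/(49 + 7*22) + 2548)/(-181 - 1109) = (-1/(49 + 154) + 2548)/(-1290) = (-1/203 + 2548)*(-1/1290) = (517243/203)*(-1/1290) = -517243/261870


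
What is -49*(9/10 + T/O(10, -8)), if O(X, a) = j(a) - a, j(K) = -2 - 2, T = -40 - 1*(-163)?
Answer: -31017/20 ≈ -1550.8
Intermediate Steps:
T = 123 (T = -40 + 163 = 123)
j(K) = -4
O(X, a) = -4 - a
-49*(9/10 + T/O(10, -8)) = -49*(9/10 + 123/(-4 - 1*(-8))) = -49*(9*(⅒) + 123/(-4 + 8)) = -49*(9/10 + 123/4) = -49*633/20 = -31017/20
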